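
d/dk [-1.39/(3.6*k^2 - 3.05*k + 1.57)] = (10.008*k - 4.2395)/(3.6*k^2 - 3.05*k + 1.57)^2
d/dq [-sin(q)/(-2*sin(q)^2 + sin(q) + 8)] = (cos(2*q) - 9)*cos(q)/(sin(q) + cos(2*q) + 7)^2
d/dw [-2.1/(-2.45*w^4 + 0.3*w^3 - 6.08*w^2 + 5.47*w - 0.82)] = (-20.58*w^3 + 1.89*w^2 - 25.536*w + 11.487)/(2.45*w^4 - 0.3*w^3 + 6.08*w^2 - 5.47*w + 0.82)^2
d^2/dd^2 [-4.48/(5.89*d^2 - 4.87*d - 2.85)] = (-310.841216*d^2 + 257.011328*d + 4.48*(11.78*d - 4.87)*(23.56*d - 9.74) + 150.40704)/(-5.89*d^2 + 4.87*d + 2.85)^3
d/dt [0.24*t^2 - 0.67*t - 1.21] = 0.48*t - 0.67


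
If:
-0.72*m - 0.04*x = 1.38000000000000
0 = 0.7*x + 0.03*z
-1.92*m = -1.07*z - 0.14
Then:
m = -1.93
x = 0.15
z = -3.59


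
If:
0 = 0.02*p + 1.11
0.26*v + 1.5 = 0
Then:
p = -55.50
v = -5.77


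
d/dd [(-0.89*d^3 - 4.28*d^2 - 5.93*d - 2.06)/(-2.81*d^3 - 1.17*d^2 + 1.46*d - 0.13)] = (-10.9855*d^4 - 35.9254*d^3 - 30.2056*d^2 - 3.7076*d + 3.7785)/(7.8961*d^6 + 6.5754*d^5 - 6.8363*d^4 - 2.6858*d^3 + 2.4358*d^2 - 0.3796*d + 0.0169)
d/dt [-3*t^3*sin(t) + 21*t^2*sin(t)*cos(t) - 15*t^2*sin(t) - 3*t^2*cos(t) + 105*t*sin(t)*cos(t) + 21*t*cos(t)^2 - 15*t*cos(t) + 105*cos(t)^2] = -3*t^3*cos(t) - 6*t^2*sin(t) - 15*t^2*cos(t) + 21*t^2*cos(2*t) - 15*t*sin(t) - 6*t*cos(t) + 105*t*cos(2*t) - 105*sin(2*t)/2 - 15*cos(t) + 21*cos(2*t)/2 + 21/2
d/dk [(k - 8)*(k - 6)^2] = (k - 6)*(3*k - 22)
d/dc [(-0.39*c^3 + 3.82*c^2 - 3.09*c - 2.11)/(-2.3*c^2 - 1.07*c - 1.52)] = (0.897*c^4 + 0.834599999999998*c^3 - 9.416*c^2 - 21.3188*c + 2.4391)/(5.29*c^4 + 4.922*c^3 + 8.1369*c^2 + 3.2528*c + 2.3104)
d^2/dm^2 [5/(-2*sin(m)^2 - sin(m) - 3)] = 5*(16*sin(m)^4 + 6*sin(m)^3 - 47*sin(m)^2 - 15*sin(m) + 10)/(sin(m) - cos(2*m) + 4)^3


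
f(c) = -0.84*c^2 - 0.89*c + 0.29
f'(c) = -1.68*c - 0.89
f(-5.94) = -24.06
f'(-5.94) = 9.09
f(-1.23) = 0.11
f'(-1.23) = 1.18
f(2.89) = -9.30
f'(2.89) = -5.75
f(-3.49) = -6.84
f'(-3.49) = 4.97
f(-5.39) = -19.32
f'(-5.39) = 8.17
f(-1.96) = -1.19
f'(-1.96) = 2.40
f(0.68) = -0.70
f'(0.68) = -2.03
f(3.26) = -11.54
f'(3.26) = -6.37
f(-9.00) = -59.74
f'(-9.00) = 14.23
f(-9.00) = -59.74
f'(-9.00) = 14.23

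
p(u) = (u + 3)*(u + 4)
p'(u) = 2*u + 7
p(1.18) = 21.65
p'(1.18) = 9.36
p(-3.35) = -0.23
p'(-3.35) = 0.30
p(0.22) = 13.59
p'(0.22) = 7.44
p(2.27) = 33.04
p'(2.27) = 11.54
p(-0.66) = 7.82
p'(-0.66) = 5.68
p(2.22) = 32.47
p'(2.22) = 11.44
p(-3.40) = -0.24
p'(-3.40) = 0.20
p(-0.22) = 10.51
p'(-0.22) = 6.56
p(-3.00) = 0.00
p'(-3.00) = 1.00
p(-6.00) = 6.00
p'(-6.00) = -5.00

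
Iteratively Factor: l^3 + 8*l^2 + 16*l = (l + 4)*(l^2 + 4*l) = l*(l + 4)*(l + 4)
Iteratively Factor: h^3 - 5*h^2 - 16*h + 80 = (h - 5)*(h^2 - 16) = (h - 5)*(h + 4)*(h - 4)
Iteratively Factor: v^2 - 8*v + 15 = (v - 3)*(v - 5)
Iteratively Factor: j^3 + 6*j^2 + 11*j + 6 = (j + 2)*(j^2 + 4*j + 3) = (j + 2)*(j + 3)*(j + 1)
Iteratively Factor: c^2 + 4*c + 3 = (c + 1)*(c + 3)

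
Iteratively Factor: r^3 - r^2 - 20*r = (r - 5)*(r^2 + 4*r) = r*(r - 5)*(r + 4)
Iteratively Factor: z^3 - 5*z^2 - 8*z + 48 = (z - 4)*(z^2 - z - 12) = (z - 4)*(z + 3)*(z - 4)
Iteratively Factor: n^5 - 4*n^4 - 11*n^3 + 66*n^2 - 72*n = (n - 2)*(n^4 - 2*n^3 - 15*n^2 + 36*n) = (n - 3)*(n - 2)*(n^3 + n^2 - 12*n) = n*(n - 3)*(n - 2)*(n^2 + n - 12) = n*(n - 3)^2*(n - 2)*(n + 4)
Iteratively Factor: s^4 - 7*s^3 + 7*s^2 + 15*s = (s - 5)*(s^3 - 2*s^2 - 3*s) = s*(s - 5)*(s^2 - 2*s - 3) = s*(s - 5)*(s + 1)*(s - 3)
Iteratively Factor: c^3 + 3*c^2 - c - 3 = (c + 1)*(c^2 + 2*c - 3) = (c + 1)*(c + 3)*(c - 1)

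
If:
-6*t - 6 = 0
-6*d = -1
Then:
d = 1/6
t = -1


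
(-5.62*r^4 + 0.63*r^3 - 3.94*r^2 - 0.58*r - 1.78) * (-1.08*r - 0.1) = 6.0696*r^5 - 0.1184*r^4 + 4.1922*r^3 + 1.0204*r^2 + 1.9804*r + 0.178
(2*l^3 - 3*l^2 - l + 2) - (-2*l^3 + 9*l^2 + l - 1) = 4*l^3 - 12*l^2 - 2*l + 3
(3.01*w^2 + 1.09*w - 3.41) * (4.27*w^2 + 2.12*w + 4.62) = 12.8527*w^4 + 11.0355*w^3 + 1.6563*w^2 - 2.1934*w - 15.7542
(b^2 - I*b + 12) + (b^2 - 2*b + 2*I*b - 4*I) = 2*b^2 - 2*b + I*b + 12 - 4*I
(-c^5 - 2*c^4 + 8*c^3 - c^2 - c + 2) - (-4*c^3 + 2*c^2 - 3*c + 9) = -c^5 - 2*c^4 + 12*c^3 - 3*c^2 + 2*c - 7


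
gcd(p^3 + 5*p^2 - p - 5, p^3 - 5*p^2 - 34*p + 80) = p + 5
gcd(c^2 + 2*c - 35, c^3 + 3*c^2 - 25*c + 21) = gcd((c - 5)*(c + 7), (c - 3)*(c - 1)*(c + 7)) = c + 7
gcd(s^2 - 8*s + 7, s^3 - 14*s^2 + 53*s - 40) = s - 1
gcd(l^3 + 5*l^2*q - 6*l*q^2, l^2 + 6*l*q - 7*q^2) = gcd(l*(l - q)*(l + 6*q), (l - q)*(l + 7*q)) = -l + q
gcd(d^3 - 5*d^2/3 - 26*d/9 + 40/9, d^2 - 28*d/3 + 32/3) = d - 4/3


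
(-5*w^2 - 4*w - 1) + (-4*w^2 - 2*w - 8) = -9*w^2 - 6*w - 9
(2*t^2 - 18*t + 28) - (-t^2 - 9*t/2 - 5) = 3*t^2 - 27*t/2 + 33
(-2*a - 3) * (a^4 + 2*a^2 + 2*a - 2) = -2*a^5 - 3*a^4 - 4*a^3 - 10*a^2 - 2*a + 6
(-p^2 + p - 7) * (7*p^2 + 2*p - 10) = -7*p^4 + 5*p^3 - 37*p^2 - 24*p + 70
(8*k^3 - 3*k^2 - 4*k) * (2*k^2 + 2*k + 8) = 16*k^5 + 10*k^4 + 50*k^3 - 32*k^2 - 32*k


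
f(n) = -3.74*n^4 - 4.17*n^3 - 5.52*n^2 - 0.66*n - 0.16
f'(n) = -14.96*n^3 - 12.51*n^2 - 11.04*n - 0.66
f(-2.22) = -71.12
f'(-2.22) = 125.87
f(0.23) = -0.67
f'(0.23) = -4.04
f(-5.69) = -3327.24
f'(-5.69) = 2413.06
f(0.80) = -7.89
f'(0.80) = -25.16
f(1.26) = -27.52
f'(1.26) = -64.36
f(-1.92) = -40.55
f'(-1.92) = 80.31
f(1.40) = -37.71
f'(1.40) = -81.69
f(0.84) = -8.94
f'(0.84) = -27.63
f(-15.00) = -176496.01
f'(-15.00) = 47840.19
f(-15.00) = -176496.01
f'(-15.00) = 47840.19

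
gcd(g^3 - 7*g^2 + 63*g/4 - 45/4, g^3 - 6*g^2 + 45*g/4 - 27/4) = g^2 - 9*g/2 + 9/2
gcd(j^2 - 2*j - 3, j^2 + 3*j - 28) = 1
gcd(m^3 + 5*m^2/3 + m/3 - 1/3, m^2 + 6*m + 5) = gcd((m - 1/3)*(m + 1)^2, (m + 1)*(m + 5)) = m + 1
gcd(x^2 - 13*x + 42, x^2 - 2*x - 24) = x - 6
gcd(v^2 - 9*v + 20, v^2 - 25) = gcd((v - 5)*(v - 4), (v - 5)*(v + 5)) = v - 5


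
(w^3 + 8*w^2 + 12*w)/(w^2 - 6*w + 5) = w*(w^2 + 8*w + 12)/(w^2 - 6*w + 5)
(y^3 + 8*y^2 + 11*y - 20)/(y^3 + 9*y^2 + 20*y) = (y - 1)/y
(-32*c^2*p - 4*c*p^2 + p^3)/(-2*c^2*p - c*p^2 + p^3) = (32*c^2 + 4*c*p - p^2)/(2*c^2 + c*p - p^2)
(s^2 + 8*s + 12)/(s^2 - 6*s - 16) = (s + 6)/(s - 8)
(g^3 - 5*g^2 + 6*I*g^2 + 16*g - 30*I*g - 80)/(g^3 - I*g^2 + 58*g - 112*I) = (g - 5)/(g - 7*I)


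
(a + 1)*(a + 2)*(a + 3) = a^3 + 6*a^2 + 11*a + 6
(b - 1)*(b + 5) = b^2 + 4*b - 5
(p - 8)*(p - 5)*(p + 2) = p^3 - 11*p^2 + 14*p + 80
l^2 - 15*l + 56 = (l - 8)*(l - 7)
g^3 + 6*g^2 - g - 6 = (g - 1)*(g + 1)*(g + 6)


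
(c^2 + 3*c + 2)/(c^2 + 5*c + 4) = (c + 2)/(c + 4)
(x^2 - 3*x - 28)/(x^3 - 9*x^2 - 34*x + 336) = (x + 4)/(x^2 - 2*x - 48)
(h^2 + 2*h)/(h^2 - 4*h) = (h + 2)/(h - 4)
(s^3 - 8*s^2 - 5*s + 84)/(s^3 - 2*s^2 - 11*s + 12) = (s - 7)/(s - 1)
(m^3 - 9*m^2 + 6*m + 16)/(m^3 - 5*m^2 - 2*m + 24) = (m^3 - 9*m^2 + 6*m + 16)/(m^3 - 5*m^2 - 2*m + 24)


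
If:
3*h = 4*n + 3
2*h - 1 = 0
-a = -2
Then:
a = 2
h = 1/2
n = -3/8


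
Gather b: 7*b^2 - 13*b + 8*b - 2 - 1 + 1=7*b^2 - 5*b - 2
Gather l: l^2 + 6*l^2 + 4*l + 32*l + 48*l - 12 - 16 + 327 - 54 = 7*l^2 + 84*l + 245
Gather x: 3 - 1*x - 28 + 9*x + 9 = 8*x - 16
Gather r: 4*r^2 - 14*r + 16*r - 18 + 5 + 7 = 4*r^2 + 2*r - 6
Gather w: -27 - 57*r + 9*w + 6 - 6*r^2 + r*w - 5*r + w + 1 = -6*r^2 - 62*r + w*(r + 10) - 20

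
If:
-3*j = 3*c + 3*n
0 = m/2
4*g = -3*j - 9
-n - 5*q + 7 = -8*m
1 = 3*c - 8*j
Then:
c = 40*q/11 - 5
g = -45*q/44 - 3/4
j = 15*q/11 - 2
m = 0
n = 7 - 5*q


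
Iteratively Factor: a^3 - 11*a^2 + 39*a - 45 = (a - 5)*(a^2 - 6*a + 9) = (a - 5)*(a - 3)*(a - 3)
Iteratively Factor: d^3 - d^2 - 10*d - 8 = (d + 1)*(d^2 - 2*d - 8) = (d - 4)*(d + 1)*(d + 2)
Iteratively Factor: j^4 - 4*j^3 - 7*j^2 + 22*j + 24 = (j - 3)*(j^3 - j^2 - 10*j - 8) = (j - 4)*(j - 3)*(j^2 + 3*j + 2) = (j - 4)*(j - 3)*(j + 1)*(j + 2)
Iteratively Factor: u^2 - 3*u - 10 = (u - 5)*(u + 2)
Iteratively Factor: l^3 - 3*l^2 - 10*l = (l)*(l^2 - 3*l - 10) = l*(l - 5)*(l + 2)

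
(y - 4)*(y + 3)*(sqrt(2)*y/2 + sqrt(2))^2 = y^4/2 + 3*y^3/2 - 6*y^2 - 26*y - 24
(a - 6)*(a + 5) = a^2 - a - 30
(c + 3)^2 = c^2 + 6*c + 9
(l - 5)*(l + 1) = l^2 - 4*l - 5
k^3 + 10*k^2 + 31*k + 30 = (k + 2)*(k + 3)*(k + 5)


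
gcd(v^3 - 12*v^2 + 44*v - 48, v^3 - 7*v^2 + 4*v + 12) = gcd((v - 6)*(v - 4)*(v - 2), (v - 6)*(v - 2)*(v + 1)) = v^2 - 8*v + 12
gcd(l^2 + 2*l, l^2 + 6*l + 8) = l + 2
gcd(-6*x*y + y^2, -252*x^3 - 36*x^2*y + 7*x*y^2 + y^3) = 6*x - y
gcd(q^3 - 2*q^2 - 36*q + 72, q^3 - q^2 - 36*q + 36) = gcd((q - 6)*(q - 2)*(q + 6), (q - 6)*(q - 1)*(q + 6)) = q^2 - 36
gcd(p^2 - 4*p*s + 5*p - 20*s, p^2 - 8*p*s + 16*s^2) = p - 4*s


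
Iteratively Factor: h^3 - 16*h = (h - 4)*(h^2 + 4*h) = h*(h - 4)*(h + 4)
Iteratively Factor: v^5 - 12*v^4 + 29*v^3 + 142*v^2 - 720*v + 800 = (v - 5)*(v^4 - 7*v^3 - 6*v^2 + 112*v - 160) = (v - 5)*(v - 2)*(v^3 - 5*v^2 - 16*v + 80) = (v - 5)*(v - 2)*(v + 4)*(v^2 - 9*v + 20) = (v - 5)*(v - 4)*(v - 2)*(v + 4)*(v - 5)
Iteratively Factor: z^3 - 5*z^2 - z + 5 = (z - 5)*(z^2 - 1) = (z - 5)*(z - 1)*(z + 1)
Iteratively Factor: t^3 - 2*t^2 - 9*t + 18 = (t - 3)*(t^2 + t - 6) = (t - 3)*(t + 3)*(t - 2)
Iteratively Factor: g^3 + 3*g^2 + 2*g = (g + 2)*(g^2 + g) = (g + 1)*(g + 2)*(g)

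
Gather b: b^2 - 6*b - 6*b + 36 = b^2 - 12*b + 36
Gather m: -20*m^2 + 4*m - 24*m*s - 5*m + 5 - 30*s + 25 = -20*m^2 + m*(-24*s - 1) - 30*s + 30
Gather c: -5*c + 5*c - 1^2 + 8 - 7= 0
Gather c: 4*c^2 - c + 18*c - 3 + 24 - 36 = 4*c^2 + 17*c - 15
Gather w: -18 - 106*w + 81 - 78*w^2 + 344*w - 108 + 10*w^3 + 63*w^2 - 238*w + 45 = 10*w^3 - 15*w^2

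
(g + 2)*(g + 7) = g^2 + 9*g + 14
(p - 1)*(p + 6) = p^2 + 5*p - 6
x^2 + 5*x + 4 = (x + 1)*(x + 4)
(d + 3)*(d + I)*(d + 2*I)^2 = d^4 + 3*d^3 + 5*I*d^3 - 8*d^2 + 15*I*d^2 - 24*d - 4*I*d - 12*I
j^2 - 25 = (j - 5)*(j + 5)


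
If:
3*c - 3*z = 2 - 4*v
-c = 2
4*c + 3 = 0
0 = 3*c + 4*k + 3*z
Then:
No Solution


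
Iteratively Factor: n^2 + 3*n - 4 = (n - 1)*(n + 4)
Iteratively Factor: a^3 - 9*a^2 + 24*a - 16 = (a - 4)*(a^2 - 5*a + 4) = (a - 4)^2*(a - 1)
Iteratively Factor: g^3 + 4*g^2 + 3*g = (g + 1)*(g^2 + 3*g) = g*(g + 1)*(g + 3)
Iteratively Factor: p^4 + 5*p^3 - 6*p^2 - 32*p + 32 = (p + 4)*(p^3 + p^2 - 10*p + 8) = (p - 1)*(p + 4)*(p^2 + 2*p - 8) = (p - 1)*(p + 4)^2*(p - 2)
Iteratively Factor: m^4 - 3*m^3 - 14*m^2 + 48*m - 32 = (m - 1)*(m^3 - 2*m^2 - 16*m + 32) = (m - 1)*(m + 4)*(m^2 - 6*m + 8) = (m - 4)*(m - 1)*(m + 4)*(m - 2)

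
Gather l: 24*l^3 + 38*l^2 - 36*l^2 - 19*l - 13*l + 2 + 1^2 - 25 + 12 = 24*l^3 + 2*l^2 - 32*l - 10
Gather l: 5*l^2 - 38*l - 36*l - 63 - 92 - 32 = 5*l^2 - 74*l - 187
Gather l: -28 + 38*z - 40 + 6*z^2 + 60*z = 6*z^2 + 98*z - 68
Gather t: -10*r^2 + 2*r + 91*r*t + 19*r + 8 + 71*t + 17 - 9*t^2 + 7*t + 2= -10*r^2 + 21*r - 9*t^2 + t*(91*r + 78) + 27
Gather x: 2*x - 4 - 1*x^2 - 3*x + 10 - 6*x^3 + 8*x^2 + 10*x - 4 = -6*x^3 + 7*x^2 + 9*x + 2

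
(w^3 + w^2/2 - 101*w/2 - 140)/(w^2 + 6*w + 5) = (w^2 - 9*w/2 - 28)/(w + 1)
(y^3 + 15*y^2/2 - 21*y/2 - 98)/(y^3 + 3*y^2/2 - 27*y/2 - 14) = (y + 7)/(y + 1)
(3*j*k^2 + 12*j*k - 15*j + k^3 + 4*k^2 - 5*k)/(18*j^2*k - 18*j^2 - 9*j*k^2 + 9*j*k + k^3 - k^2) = (3*j*k + 15*j + k^2 + 5*k)/(18*j^2 - 9*j*k + k^2)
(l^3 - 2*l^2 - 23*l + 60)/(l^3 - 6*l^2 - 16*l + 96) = (l^2 + 2*l - 15)/(l^2 - 2*l - 24)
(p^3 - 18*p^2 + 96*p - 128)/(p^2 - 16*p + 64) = p - 2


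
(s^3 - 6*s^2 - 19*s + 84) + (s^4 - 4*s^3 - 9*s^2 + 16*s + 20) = s^4 - 3*s^3 - 15*s^2 - 3*s + 104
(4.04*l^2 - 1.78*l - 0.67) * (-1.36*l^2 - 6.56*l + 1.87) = -5.4944*l^4 - 24.0816*l^3 + 20.1428*l^2 + 1.0666*l - 1.2529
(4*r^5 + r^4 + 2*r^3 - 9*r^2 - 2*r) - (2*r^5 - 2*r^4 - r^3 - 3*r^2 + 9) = 2*r^5 + 3*r^4 + 3*r^3 - 6*r^2 - 2*r - 9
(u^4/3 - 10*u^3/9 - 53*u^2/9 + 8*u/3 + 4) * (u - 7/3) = u^5/3 - 17*u^4/9 - 89*u^3/27 + 443*u^2/27 - 20*u/9 - 28/3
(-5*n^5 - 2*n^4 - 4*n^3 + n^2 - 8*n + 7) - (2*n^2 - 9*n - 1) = -5*n^5 - 2*n^4 - 4*n^3 - n^2 + n + 8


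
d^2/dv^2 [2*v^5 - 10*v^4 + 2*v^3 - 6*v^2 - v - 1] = 40*v^3 - 120*v^2 + 12*v - 12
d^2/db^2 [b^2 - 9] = 2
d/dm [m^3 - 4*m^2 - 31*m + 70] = 3*m^2 - 8*m - 31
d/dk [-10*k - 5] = -10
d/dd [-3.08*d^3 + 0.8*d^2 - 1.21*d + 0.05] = -9.24*d^2 + 1.6*d - 1.21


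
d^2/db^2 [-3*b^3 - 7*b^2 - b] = -18*b - 14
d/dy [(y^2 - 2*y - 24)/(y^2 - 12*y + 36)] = -10/(y^2 - 12*y + 36)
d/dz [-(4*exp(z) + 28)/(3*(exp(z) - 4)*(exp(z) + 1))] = 4*(exp(2*z) + 14*exp(z) - 17)*exp(z)/(3*(exp(4*z) - 6*exp(3*z) + exp(2*z) + 24*exp(z) + 16))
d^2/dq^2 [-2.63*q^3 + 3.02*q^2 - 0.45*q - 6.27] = 6.04 - 15.78*q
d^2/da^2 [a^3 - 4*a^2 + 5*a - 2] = 6*a - 8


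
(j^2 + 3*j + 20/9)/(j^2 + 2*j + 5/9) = (3*j + 4)/(3*j + 1)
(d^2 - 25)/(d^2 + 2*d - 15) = (d - 5)/(d - 3)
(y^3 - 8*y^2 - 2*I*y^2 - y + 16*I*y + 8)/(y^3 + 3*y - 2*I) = (y - 8)/(y + 2*I)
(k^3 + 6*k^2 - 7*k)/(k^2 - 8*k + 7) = k*(k + 7)/(k - 7)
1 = 1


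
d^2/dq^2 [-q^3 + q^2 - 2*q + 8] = 2 - 6*q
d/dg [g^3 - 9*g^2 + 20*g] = 3*g^2 - 18*g + 20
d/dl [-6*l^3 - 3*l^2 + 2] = 6*l*(-3*l - 1)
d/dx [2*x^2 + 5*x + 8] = 4*x + 5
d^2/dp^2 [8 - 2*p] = 0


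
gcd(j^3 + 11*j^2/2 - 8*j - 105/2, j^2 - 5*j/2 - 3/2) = j - 3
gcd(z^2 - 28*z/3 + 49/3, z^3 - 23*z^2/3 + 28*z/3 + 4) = 1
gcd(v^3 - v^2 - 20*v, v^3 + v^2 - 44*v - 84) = 1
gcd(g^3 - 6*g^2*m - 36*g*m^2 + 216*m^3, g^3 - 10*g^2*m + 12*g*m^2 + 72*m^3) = g^2 - 12*g*m + 36*m^2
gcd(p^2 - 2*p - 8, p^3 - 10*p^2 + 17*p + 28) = p - 4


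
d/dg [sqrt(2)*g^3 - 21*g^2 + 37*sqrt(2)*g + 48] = 3*sqrt(2)*g^2 - 42*g + 37*sqrt(2)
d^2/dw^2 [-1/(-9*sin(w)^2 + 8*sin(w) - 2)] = 2*(-162*sin(w)^4 + 108*sin(w)^3 + 247*sin(w)^2 - 224*sin(w) + 46)/(9*sin(w)^2 - 8*sin(w) + 2)^3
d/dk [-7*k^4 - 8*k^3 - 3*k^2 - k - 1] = -28*k^3 - 24*k^2 - 6*k - 1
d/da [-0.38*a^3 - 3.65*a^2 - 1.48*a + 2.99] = -1.14*a^2 - 7.3*a - 1.48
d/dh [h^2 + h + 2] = 2*h + 1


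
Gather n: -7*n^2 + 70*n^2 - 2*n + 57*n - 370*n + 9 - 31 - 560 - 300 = 63*n^2 - 315*n - 882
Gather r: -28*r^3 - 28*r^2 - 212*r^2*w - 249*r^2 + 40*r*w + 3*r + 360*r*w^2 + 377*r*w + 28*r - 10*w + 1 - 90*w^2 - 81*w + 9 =-28*r^3 + r^2*(-212*w - 277) + r*(360*w^2 + 417*w + 31) - 90*w^2 - 91*w + 10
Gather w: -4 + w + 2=w - 2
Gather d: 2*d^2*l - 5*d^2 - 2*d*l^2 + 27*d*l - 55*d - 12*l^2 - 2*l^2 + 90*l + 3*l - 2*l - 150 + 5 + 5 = d^2*(2*l - 5) + d*(-2*l^2 + 27*l - 55) - 14*l^2 + 91*l - 140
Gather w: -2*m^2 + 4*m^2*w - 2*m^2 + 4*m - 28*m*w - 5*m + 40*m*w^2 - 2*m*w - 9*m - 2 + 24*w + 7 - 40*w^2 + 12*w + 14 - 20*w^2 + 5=-4*m^2 - 10*m + w^2*(40*m - 60) + w*(4*m^2 - 30*m + 36) + 24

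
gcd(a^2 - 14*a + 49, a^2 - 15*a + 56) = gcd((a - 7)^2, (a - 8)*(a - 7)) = a - 7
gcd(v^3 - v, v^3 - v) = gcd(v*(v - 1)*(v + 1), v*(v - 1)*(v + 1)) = v^3 - v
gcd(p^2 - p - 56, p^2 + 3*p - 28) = p + 7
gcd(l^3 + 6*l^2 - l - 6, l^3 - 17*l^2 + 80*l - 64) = l - 1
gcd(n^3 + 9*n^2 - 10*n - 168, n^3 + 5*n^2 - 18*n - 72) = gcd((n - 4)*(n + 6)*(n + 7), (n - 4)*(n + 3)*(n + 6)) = n^2 + 2*n - 24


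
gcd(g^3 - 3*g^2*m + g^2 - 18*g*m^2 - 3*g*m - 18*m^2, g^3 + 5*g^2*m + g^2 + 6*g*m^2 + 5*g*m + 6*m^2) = g^2 + 3*g*m + g + 3*m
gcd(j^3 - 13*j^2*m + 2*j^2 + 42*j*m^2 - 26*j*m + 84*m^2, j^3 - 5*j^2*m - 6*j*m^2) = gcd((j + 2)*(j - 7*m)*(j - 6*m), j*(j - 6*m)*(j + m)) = j - 6*m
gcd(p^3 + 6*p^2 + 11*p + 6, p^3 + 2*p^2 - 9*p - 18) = p^2 + 5*p + 6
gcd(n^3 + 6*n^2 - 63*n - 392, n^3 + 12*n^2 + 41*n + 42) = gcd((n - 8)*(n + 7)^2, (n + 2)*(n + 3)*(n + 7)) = n + 7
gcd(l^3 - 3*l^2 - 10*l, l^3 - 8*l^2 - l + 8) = 1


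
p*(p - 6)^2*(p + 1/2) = p^4 - 23*p^3/2 + 30*p^2 + 18*p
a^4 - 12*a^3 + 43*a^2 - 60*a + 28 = (a - 7)*(a - 2)^2*(a - 1)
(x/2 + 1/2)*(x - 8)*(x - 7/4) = x^3/2 - 35*x^2/8 + 17*x/8 + 7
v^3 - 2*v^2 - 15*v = v*(v - 5)*(v + 3)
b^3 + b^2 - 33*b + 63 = (b - 3)^2*(b + 7)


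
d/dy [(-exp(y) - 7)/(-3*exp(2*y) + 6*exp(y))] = (-exp(2*y) - 14*exp(y) + 14)*exp(-y)/(3*(exp(2*y) - 4*exp(y) + 4))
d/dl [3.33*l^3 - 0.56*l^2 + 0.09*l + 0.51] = 9.99*l^2 - 1.12*l + 0.09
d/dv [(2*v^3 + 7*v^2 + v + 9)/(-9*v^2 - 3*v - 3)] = 2*(-3*v^4 - 2*v^3 - 5*v^2 + 20*v + 4)/(3*(9*v^4 + 6*v^3 + 7*v^2 + 2*v + 1))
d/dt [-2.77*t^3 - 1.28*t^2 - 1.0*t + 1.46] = -8.31*t^2 - 2.56*t - 1.0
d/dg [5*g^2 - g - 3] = 10*g - 1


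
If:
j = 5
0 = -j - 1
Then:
No Solution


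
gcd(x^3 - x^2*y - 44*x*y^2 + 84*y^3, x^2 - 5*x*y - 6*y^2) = x - 6*y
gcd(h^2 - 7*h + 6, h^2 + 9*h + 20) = 1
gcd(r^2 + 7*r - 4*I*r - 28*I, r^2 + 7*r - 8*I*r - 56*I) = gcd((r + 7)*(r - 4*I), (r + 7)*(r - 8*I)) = r + 7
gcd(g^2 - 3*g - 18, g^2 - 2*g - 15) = g + 3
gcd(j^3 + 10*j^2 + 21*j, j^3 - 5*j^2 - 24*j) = j^2 + 3*j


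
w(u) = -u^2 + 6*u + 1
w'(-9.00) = 24.00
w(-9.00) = -134.00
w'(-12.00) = 30.00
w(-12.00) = -215.00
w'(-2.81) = 11.62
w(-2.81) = -23.76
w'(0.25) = 5.50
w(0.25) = 2.44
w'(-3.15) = 12.30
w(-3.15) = -27.82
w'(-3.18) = 12.36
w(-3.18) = -28.19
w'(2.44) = 1.12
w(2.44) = 9.69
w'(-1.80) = 9.60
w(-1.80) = -13.04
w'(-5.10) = 16.20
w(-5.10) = -55.61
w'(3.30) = -0.60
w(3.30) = 9.91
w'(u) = 6 - 2*u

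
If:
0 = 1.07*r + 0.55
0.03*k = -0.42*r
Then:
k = 7.20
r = -0.51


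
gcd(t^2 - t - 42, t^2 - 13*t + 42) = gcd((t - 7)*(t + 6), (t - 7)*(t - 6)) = t - 7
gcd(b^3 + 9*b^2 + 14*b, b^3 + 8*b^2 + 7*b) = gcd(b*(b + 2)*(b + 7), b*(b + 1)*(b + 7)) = b^2 + 7*b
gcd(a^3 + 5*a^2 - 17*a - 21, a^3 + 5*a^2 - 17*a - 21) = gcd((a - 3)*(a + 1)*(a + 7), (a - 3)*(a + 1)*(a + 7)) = a^3 + 5*a^2 - 17*a - 21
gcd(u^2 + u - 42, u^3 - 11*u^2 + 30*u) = u - 6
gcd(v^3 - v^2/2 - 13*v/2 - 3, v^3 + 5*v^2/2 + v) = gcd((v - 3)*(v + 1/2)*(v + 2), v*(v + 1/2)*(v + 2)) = v^2 + 5*v/2 + 1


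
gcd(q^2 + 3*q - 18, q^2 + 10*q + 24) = q + 6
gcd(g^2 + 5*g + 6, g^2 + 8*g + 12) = g + 2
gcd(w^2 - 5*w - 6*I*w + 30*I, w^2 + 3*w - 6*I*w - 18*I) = w - 6*I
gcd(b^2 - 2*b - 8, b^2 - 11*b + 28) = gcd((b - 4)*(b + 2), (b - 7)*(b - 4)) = b - 4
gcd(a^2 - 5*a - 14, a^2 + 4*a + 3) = 1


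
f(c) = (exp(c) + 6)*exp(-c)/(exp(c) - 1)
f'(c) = -(exp(c) + 6)*exp(-c)/(exp(c) - 1) + 1/(exp(c) - 1) - (exp(c) + 6)/(exp(c) - 1)^2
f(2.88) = 0.08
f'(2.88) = -0.10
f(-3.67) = -242.69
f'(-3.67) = 235.32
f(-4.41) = -500.70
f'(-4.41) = 493.53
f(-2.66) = -93.30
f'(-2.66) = 85.21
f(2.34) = 0.17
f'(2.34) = -0.25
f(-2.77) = -103.22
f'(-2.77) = 95.25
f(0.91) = 2.30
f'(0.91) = -5.48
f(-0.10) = -80.19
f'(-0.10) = -692.79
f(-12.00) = -976535.75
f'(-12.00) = 976528.75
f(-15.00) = -19614111.23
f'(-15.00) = 19614104.23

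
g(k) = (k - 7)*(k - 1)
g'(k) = 2*k - 8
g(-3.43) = 46.20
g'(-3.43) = -14.86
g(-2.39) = 31.83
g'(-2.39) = -12.78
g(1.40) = -2.24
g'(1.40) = -5.20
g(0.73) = 1.69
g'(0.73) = -6.54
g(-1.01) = 16.10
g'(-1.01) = -10.02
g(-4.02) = 55.32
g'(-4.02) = -16.04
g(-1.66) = 23.04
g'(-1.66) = -11.32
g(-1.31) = 19.20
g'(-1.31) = -10.62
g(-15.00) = 352.00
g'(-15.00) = -38.00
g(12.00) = 55.00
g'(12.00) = 16.00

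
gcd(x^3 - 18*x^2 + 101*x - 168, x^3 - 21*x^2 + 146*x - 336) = x^2 - 15*x + 56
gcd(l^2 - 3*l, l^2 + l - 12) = l - 3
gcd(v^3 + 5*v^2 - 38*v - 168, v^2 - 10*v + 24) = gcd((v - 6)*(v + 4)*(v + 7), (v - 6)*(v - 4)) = v - 6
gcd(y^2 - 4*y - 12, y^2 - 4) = y + 2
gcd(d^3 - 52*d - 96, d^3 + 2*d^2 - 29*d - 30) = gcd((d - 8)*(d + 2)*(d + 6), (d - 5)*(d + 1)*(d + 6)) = d + 6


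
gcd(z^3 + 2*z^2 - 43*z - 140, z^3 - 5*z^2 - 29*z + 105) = z^2 - 2*z - 35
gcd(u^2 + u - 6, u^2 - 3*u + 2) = u - 2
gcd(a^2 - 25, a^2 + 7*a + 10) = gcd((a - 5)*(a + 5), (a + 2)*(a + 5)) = a + 5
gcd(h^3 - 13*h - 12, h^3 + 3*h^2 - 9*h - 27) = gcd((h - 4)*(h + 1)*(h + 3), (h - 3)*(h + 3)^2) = h + 3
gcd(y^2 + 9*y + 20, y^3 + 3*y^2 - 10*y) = y + 5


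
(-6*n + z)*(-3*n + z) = 18*n^2 - 9*n*z + z^2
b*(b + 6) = b^2 + 6*b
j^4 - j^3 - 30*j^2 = j^2*(j - 6)*(j + 5)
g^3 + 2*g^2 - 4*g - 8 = (g - 2)*(g + 2)^2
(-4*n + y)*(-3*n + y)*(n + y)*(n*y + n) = 12*n^4*y + 12*n^4 + 5*n^3*y^2 + 5*n^3*y - 6*n^2*y^3 - 6*n^2*y^2 + n*y^4 + n*y^3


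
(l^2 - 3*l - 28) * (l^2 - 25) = l^4 - 3*l^3 - 53*l^2 + 75*l + 700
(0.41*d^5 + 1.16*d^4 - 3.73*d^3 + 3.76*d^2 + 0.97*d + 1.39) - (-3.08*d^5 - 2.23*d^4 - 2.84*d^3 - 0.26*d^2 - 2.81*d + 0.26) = 3.49*d^5 + 3.39*d^4 - 0.89*d^3 + 4.02*d^2 + 3.78*d + 1.13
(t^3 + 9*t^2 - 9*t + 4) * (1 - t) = -t^4 - 8*t^3 + 18*t^2 - 13*t + 4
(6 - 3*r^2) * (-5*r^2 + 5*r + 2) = 15*r^4 - 15*r^3 - 36*r^2 + 30*r + 12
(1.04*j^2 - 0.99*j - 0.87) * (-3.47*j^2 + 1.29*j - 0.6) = -3.6088*j^4 + 4.7769*j^3 + 1.1178*j^2 - 0.5283*j + 0.522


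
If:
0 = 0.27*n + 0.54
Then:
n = -2.00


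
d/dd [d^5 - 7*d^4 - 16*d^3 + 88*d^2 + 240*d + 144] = 5*d^4 - 28*d^3 - 48*d^2 + 176*d + 240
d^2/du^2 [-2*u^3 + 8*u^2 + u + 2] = 16 - 12*u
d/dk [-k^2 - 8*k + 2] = -2*k - 8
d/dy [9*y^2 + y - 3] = 18*y + 1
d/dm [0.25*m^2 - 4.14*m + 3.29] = 0.5*m - 4.14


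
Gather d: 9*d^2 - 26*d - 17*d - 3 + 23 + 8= 9*d^2 - 43*d + 28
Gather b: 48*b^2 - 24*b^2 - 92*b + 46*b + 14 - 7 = 24*b^2 - 46*b + 7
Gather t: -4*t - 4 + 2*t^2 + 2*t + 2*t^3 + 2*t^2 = 2*t^3 + 4*t^2 - 2*t - 4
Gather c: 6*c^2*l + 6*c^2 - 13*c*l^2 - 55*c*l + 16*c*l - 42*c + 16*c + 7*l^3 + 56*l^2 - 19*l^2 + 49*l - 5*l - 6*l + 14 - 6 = c^2*(6*l + 6) + c*(-13*l^2 - 39*l - 26) + 7*l^3 + 37*l^2 + 38*l + 8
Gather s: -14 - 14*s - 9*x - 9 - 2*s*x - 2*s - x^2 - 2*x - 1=s*(-2*x - 16) - x^2 - 11*x - 24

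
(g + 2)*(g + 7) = g^2 + 9*g + 14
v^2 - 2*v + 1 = (v - 1)^2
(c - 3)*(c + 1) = c^2 - 2*c - 3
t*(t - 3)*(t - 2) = t^3 - 5*t^2 + 6*t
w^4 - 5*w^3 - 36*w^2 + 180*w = w*(w - 6)*(w - 5)*(w + 6)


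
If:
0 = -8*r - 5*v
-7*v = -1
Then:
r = -5/56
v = 1/7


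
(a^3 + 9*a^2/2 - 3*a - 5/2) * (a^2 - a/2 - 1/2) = a^5 + 4*a^4 - 23*a^3/4 - 13*a^2/4 + 11*a/4 + 5/4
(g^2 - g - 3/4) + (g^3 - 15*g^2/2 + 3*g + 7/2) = g^3 - 13*g^2/2 + 2*g + 11/4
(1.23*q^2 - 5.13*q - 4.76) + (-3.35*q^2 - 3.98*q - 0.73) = -2.12*q^2 - 9.11*q - 5.49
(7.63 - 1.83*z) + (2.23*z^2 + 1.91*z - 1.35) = 2.23*z^2 + 0.0799999999999998*z + 6.28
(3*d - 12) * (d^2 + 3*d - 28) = 3*d^3 - 3*d^2 - 120*d + 336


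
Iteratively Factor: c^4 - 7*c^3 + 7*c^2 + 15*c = (c - 5)*(c^3 - 2*c^2 - 3*c) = (c - 5)*(c + 1)*(c^2 - 3*c) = c*(c - 5)*(c + 1)*(c - 3)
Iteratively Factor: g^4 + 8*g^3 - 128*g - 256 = (g + 4)*(g^3 + 4*g^2 - 16*g - 64) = (g + 4)^2*(g^2 - 16) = (g + 4)^3*(g - 4)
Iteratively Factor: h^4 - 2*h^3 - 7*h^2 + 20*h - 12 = (h - 2)*(h^3 - 7*h + 6) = (h - 2)*(h + 3)*(h^2 - 3*h + 2) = (h - 2)*(h - 1)*(h + 3)*(h - 2)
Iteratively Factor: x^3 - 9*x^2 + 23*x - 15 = (x - 1)*(x^2 - 8*x + 15) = (x - 5)*(x - 1)*(x - 3)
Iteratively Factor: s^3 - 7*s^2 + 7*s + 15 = (s - 3)*(s^2 - 4*s - 5) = (s - 5)*(s - 3)*(s + 1)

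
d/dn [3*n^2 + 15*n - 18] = 6*n + 15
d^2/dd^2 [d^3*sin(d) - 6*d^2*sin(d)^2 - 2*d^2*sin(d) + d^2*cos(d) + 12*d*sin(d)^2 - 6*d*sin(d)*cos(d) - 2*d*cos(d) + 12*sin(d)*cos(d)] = -d^3*sin(d) + 2*d^2*sin(d) + 5*d^2*cos(d) - 12*d^2*cos(2*d) + 2*d*sin(d) - 12*d*sin(2*d) - 6*d*cos(d) + 24*d*cos(2*d) + 2*cos(d) - 6*cos(2*d) - 6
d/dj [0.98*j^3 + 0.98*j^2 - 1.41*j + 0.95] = 2.94*j^2 + 1.96*j - 1.41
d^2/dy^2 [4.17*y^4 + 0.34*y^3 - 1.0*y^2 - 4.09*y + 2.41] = 50.04*y^2 + 2.04*y - 2.0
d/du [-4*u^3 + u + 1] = 1 - 12*u^2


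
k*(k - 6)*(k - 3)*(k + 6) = k^4 - 3*k^3 - 36*k^2 + 108*k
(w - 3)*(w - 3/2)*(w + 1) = w^3 - 7*w^2/2 + 9/2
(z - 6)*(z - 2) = z^2 - 8*z + 12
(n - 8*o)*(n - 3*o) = n^2 - 11*n*o + 24*o^2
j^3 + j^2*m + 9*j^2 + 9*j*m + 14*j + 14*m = (j + 2)*(j + 7)*(j + m)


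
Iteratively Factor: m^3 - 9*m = (m - 3)*(m^2 + 3*m) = (m - 3)*(m + 3)*(m)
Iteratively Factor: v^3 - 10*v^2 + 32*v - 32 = (v - 4)*(v^2 - 6*v + 8) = (v - 4)*(v - 2)*(v - 4)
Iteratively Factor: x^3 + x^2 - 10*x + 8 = (x - 1)*(x^2 + 2*x - 8) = (x - 2)*(x - 1)*(x + 4)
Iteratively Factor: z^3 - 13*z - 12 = (z + 1)*(z^2 - z - 12) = (z + 1)*(z + 3)*(z - 4)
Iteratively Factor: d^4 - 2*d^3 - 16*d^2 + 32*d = (d)*(d^3 - 2*d^2 - 16*d + 32) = d*(d - 2)*(d^2 - 16) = d*(d - 4)*(d - 2)*(d + 4)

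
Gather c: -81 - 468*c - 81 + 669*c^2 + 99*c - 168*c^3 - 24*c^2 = -168*c^3 + 645*c^2 - 369*c - 162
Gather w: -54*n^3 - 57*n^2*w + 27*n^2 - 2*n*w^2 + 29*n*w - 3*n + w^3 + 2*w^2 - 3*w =-54*n^3 + 27*n^2 - 3*n + w^3 + w^2*(2 - 2*n) + w*(-57*n^2 + 29*n - 3)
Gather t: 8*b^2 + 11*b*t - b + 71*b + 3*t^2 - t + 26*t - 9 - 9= 8*b^2 + 70*b + 3*t^2 + t*(11*b + 25) - 18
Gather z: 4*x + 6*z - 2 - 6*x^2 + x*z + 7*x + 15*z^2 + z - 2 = -6*x^2 + 11*x + 15*z^2 + z*(x + 7) - 4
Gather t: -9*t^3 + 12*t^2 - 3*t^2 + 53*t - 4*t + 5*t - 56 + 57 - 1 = -9*t^3 + 9*t^2 + 54*t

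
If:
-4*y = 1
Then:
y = -1/4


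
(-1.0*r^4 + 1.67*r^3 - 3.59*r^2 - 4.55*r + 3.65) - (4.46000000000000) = -1.0*r^4 + 1.67*r^3 - 3.59*r^2 - 4.55*r - 0.81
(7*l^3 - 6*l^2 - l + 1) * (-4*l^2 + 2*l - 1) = -28*l^5 + 38*l^4 - 15*l^3 + 3*l - 1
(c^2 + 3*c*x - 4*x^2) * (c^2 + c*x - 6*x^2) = c^4 + 4*c^3*x - 7*c^2*x^2 - 22*c*x^3 + 24*x^4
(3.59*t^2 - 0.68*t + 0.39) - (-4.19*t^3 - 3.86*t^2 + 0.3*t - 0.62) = 4.19*t^3 + 7.45*t^2 - 0.98*t + 1.01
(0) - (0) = 0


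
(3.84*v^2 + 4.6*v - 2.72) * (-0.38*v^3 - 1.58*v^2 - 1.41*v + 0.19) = -1.4592*v^5 - 7.8152*v^4 - 11.6488*v^3 - 1.4588*v^2 + 4.7092*v - 0.5168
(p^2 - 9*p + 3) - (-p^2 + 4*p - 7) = 2*p^2 - 13*p + 10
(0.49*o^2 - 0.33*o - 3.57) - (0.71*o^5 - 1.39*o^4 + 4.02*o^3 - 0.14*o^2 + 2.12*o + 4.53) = -0.71*o^5 + 1.39*o^4 - 4.02*o^3 + 0.63*o^2 - 2.45*o - 8.1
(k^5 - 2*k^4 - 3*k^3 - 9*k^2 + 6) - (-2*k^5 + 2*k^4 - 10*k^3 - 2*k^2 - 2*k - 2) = 3*k^5 - 4*k^4 + 7*k^3 - 7*k^2 + 2*k + 8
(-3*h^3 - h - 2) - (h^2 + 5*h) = -3*h^3 - h^2 - 6*h - 2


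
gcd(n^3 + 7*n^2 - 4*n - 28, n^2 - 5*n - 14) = n + 2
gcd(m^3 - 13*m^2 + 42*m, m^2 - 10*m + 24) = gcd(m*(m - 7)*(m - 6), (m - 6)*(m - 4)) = m - 6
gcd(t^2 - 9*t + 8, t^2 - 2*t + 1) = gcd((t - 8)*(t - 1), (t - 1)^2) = t - 1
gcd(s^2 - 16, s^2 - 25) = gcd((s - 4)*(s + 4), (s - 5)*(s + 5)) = 1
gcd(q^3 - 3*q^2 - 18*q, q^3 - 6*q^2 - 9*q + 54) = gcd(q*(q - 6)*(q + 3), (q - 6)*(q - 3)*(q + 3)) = q^2 - 3*q - 18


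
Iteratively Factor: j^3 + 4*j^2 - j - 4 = (j + 1)*(j^2 + 3*j - 4) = (j + 1)*(j + 4)*(j - 1)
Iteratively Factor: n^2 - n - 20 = (n + 4)*(n - 5)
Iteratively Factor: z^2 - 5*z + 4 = (z - 4)*(z - 1)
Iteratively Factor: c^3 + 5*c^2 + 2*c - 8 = (c + 4)*(c^2 + c - 2) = (c + 2)*(c + 4)*(c - 1)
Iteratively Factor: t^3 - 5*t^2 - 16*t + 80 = (t + 4)*(t^2 - 9*t + 20) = (t - 4)*(t + 4)*(t - 5)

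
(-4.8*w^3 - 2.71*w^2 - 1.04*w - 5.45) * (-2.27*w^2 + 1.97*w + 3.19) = 10.896*w^5 - 3.3043*w^4 - 18.2899*w^3 + 1.6778*w^2 - 14.0541*w - 17.3855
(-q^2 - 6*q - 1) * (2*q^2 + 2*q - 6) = -2*q^4 - 14*q^3 - 8*q^2 + 34*q + 6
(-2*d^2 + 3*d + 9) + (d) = -2*d^2 + 4*d + 9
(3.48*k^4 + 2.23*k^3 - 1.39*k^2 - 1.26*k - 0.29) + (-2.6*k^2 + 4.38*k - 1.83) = 3.48*k^4 + 2.23*k^3 - 3.99*k^2 + 3.12*k - 2.12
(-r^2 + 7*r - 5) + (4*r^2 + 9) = 3*r^2 + 7*r + 4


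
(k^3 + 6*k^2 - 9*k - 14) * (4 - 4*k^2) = -4*k^5 - 24*k^4 + 40*k^3 + 80*k^2 - 36*k - 56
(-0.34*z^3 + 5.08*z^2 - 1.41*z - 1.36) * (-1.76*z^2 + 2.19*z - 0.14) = 0.5984*z^5 - 9.6854*z^4 + 13.6544*z^3 - 1.4055*z^2 - 2.781*z + 0.1904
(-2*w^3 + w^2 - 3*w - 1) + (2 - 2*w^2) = -2*w^3 - w^2 - 3*w + 1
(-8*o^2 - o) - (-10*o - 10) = -8*o^2 + 9*o + 10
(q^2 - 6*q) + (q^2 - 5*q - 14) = 2*q^2 - 11*q - 14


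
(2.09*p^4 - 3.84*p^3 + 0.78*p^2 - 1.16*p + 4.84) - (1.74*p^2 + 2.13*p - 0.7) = 2.09*p^4 - 3.84*p^3 - 0.96*p^2 - 3.29*p + 5.54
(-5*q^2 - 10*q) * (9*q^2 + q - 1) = -45*q^4 - 95*q^3 - 5*q^2 + 10*q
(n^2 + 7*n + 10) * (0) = 0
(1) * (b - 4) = b - 4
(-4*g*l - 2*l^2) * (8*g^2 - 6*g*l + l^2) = -32*g^3*l + 8*g^2*l^2 + 8*g*l^3 - 2*l^4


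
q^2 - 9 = (q - 3)*(q + 3)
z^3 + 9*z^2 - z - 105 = (z - 3)*(z + 5)*(z + 7)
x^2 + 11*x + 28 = (x + 4)*(x + 7)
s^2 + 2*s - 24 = (s - 4)*(s + 6)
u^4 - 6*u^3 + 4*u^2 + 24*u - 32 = (u - 4)*(u - 2)^2*(u + 2)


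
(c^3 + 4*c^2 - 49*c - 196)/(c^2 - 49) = c + 4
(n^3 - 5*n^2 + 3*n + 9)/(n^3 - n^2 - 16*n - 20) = (-n^3 + 5*n^2 - 3*n - 9)/(-n^3 + n^2 + 16*n + 20)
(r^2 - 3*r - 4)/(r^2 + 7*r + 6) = (r - 4)/(r + 6)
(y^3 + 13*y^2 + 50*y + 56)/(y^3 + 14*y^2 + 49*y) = (y^2 + 6*y + 8)/(y*(y + 7))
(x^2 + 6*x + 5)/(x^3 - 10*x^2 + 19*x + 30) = (x + 5)/(x^2 - 11*x + 30)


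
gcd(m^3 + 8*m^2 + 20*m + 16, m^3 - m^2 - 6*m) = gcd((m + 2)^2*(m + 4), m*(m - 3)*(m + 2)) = m + 2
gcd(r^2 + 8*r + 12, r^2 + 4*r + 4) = r + 2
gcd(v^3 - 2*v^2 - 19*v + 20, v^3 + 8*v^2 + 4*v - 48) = v + 4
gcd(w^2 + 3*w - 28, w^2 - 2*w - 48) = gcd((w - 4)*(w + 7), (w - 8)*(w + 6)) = 1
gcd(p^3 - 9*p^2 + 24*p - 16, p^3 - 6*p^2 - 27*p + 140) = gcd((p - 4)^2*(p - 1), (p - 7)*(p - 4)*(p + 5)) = p - 4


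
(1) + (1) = 2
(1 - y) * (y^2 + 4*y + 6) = -y^3 - 3*y^2 - 2*y + 6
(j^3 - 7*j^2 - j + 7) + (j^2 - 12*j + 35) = j^3 - 6*j^2 - 13*j + 42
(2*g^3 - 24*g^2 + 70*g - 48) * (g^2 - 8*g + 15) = 2*g^5 - 40*g^4 + 292*g^3 - 968*g^2 + 1434*g - 720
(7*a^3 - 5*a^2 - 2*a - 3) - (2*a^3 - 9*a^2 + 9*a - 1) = 5*a^3 + 4*a^2 - 11*a - 2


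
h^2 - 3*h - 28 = (h - 7)*(h + 4)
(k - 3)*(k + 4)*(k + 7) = k^3 + 8*k^2 - 5*k - 84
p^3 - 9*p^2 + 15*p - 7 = (p - 7)*(p - 1)^2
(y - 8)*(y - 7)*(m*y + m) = m*y^3 - 14*m*y^2 + 41*m*y + 56*m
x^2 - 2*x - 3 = (x - 3)*(x + 1)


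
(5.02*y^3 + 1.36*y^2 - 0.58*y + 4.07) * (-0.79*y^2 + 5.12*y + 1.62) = -3.9658*y^5 + 24.628*y^4 + 15.5538*y^3 - 3.9817*y^2 + 19.8988*y + 6.5934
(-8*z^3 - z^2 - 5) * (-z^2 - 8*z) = 8*z^5 + 65*z^4 + 8*z^3 + 5*z^2 + 40*z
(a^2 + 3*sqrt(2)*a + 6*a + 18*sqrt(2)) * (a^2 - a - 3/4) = a^4 + 3*sqrt(2)*a^3 + 5*a^3 - 27*a^2/4 + 15*sqrt(2)*a^2 - 81*sqrt(2)*a/4 - 9*a/2 - 27*sqrt(2)/2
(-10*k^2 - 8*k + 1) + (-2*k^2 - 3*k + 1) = -12*k^2 - 11*k + 2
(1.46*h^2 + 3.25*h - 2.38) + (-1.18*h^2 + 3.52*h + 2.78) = 0.28*h^2 + 6.77*h + 0.4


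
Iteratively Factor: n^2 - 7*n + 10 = (n - 2)*(n - 5)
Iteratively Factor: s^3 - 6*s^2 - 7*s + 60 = (s - 4)*(s^2 - 2*s - 15) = (s - 5)*(s - 4)*(s + 3)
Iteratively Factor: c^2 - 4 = (c + 2)*(c - 2)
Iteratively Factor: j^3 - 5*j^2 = (j - 5)*(j^2) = j*(j - 5)*(j)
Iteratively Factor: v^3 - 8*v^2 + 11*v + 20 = (v - 4)*(v^2 - 4*v - 5) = (v - 5)*(v - 4)*(v + 1)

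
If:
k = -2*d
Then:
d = -k/2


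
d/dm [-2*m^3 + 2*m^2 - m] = -6*m^2 + 4*m - 1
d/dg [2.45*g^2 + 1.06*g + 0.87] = 4.9*g + 1.06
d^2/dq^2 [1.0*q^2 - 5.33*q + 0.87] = 2.00000000000000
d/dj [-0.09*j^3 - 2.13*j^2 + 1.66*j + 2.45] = -0.27*j^2 - 4.26*j + 1.66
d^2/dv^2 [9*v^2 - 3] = 18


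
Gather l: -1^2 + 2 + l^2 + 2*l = l^2 + 2*l + 1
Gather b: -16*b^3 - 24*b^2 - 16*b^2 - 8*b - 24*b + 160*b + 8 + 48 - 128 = -16*b^3 - 40*b^2 + 128*b - 72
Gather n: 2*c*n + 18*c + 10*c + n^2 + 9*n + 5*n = 28*c + n^2 + n*(2*c + 14)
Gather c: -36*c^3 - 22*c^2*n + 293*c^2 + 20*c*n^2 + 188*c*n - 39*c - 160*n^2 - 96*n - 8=-36*c^3 + c^2*(293 - 22*n) + c*(20*n^2 + 188*n - 39) - 160*n^2 - 96*n - 8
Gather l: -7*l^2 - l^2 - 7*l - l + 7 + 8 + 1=-8*l^2 - 8*l + 16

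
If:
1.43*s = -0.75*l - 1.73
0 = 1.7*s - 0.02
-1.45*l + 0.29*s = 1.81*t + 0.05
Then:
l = -2.33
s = 0.01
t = 1.84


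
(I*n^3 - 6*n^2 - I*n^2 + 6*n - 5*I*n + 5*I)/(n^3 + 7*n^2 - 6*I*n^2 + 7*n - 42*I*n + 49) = (I*n^2 - n*(5 + I) + 5)/(n^2 + 7*n*(1 - I) - 49*I)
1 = 1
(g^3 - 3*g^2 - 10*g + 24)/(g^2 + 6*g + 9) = (g^2 - 6*g + 8)/(g + 3)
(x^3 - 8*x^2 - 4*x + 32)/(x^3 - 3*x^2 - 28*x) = (-x^3 + 8*x^2 + 4*x - 32)/(x*(-x^2 + 3*x + 28))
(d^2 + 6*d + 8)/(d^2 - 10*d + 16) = (d^2 + 6*d + 8)/(d^2 - 10*d + 16)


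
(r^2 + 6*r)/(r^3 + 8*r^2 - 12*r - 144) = r/(r^2 + 2*r - 24)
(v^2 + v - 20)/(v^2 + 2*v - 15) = (v - 4)/(v - 3)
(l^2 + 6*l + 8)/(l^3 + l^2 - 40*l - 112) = (l + 2)/(l^2 - 3*l - 28)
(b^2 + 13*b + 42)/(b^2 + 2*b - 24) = (b + 7)/(b - 4)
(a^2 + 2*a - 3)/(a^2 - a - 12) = (a - 1)/(a - 4)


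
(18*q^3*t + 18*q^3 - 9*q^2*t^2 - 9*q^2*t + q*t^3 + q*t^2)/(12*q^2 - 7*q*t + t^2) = q*(6*q*t + 6*q - t^2 - t)/(4*q - t)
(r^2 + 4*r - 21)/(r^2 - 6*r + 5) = (r^2 + 4*r - 21)/(r^2 - 6*r + 5)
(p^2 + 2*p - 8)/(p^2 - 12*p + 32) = (p^2 + 2*p - 8)/(p^2 - 12*p + 32)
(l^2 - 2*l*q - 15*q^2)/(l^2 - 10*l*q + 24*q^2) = (l^2 - 2*l*q - 15*q^2)/(l^2 - 10*l*q + 24*q^2)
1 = 1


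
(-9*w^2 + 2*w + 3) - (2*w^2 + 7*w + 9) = -11*w^2 - 5*w - 6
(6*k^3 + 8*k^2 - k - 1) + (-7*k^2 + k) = 6*k^3 + k^2 - 1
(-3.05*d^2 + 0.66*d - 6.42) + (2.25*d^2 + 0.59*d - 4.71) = -0.8*d^2 + 1.25*d - 11.13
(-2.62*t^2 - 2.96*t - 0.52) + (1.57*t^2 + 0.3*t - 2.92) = -1.05*t^2 - 2.66*t - 3.44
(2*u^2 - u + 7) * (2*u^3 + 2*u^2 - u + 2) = 4*u^5 + 2*u^4 + 10*u^3 + 19*u^2 - 9*u + 14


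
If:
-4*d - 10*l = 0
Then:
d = -5*l/2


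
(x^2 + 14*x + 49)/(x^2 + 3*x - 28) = (x + 7)/(x - 4)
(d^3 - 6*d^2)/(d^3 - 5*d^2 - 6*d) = d/(d + 1)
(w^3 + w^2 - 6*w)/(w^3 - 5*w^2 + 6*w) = (w + 3)/(w - 3)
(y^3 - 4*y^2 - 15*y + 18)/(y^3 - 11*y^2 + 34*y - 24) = (y + 3)/(y - 4)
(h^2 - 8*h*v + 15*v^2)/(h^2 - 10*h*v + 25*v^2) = (-h + 3*v)/(-h + 5*v)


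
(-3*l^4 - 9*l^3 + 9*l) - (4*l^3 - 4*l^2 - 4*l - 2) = -3*l^4 - 13*l^3 + 4*l^2 + 13*l + 2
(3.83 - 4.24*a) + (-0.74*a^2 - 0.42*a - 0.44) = -0.74*a^2 - 4.66*a + 3.39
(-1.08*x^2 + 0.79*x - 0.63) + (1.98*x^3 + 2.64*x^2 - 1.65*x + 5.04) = 1.98*x^3 + 1.56*x^2 - 0.86*x + 4.41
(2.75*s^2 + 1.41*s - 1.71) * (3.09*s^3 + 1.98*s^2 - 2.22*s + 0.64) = 8.4975*s^5 + 9.8019*s^4 - 8.5971*s^3 - 4.756*s^2 + 4.6986*s - 1.0944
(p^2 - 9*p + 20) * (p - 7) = p^3 - 16*p^2 + 83*p - 140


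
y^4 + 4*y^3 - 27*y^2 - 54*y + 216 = (y - 3)^2*(y + 4)*(y + 6)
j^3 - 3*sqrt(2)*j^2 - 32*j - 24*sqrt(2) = (j - 6*sqrt(2))*(j + sqrt(2))*(j + 2*sqrt(2))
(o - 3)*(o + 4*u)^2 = o^3 + 8*o^2*u - 3*o^2 + 16*o*u^2 - 24*o*u - 48*u^2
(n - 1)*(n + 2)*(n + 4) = n^3 + 5*n^2 + 2*n - 8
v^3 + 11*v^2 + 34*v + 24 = (v + 1)*(v + 4)*(v + 6)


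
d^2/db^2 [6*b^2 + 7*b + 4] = 12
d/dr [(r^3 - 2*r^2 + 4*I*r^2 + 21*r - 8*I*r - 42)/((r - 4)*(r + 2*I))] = (r^4 + r^3*(-8 + 4*I) + r^2*(-21 - 36*I) + r*(148 + 32*I) - 232 - 84*I)/(r^4 + r^3*(-8 + 4*I) + r^2*(12 - 32*I) + r*(32 + 64*I) - 64)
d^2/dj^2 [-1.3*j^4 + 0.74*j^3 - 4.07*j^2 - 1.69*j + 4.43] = -15.6*j^2 + 4.44*j - 8.14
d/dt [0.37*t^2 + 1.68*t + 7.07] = 0.74*t + 1.68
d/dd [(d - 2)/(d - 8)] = -6/(d - 8)^2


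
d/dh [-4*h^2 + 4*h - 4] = 4 - 8*h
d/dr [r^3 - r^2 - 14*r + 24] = 3*r^2 - 2*r - 14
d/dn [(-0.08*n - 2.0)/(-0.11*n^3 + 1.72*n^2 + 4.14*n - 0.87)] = (-0.0176*n^3 - 0.5224*n^2 + 6.88*n + 8.3496)/(0.0121*n^6 - 0.3784*n^5 + 2.0476*n^4 + 14.433*n^3 + 14.1468*n^2 - 7.2036*n + 0.7569)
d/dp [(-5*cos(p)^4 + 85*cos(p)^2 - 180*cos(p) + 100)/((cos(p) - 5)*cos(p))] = 5*(2*cos(p)^5 - 15*cos(p)^4 + 49*cos(p)^2 + 40*cos(p) - 100)*sin(p)/((cos(p) - 5)^2*cos(p)^2)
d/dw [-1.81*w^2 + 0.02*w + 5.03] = 0.02 - 3.62*w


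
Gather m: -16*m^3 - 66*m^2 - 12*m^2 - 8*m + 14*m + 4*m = -16*m^3 - 78*m^2 + 10*m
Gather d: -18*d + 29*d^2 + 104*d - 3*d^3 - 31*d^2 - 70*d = -3*d^3 - 2*d^2 + 16*d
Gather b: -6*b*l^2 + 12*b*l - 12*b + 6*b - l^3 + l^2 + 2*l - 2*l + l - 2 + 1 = b*(-6*l^2 + 12*l - 6) - l^3 + l^2 + l - 1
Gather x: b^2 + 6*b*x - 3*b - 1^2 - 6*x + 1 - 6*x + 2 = b^2 - 3*b + x*(6*b - 12) + 2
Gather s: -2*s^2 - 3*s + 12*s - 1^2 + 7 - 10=-2*s^2 + 9*s - 4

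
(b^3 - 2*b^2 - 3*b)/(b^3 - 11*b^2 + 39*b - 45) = b*(b + 1)/(b^2 - 8*b + 15)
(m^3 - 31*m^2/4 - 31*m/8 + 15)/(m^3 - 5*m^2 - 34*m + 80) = (m^2 + m/4 - 15/8)/(m^2 + 3*m - 10)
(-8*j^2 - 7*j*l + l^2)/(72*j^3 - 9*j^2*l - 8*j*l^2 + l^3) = (-j - l)/(9*j^2 - l^2)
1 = 1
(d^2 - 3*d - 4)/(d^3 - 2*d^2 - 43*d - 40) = (d - 4)/(d^2 - 3*d - 40)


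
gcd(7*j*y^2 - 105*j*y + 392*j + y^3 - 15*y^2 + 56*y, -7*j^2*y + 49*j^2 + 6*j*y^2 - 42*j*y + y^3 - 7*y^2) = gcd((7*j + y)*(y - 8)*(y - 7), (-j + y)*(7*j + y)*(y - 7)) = 7*j*y - 49*j + y^2 - 7*y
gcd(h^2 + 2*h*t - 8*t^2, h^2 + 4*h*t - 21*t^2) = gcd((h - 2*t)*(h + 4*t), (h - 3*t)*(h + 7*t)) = 1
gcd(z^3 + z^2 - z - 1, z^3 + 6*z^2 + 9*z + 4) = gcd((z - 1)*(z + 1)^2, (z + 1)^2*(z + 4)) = z^2 + 2*z + 1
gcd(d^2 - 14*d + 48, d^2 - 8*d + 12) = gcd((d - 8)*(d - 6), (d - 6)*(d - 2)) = d - 6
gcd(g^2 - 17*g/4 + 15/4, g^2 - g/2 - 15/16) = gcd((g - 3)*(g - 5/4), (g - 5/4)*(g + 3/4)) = g - 5/4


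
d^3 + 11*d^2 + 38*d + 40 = (d + 2)*(d + 4)*(d + 5)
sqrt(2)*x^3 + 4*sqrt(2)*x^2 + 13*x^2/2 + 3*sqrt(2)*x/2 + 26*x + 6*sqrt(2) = (x + 4)*(x + 3*sqrt(2))*(sqrt(2)*x + 1/2)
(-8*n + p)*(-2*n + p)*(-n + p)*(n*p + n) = -16*n^4*p - 16*n^4 + 26*n^3*p^2 + 26*n^3*p - 11*n^2*p^3 - 11*n^2*p^2 + n*p^4 + n*p^3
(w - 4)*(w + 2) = w^2 - 2*w - 8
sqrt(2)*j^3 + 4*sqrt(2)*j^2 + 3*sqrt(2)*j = j*(j + 3)*(sqrt(2)*j + sqrt(2))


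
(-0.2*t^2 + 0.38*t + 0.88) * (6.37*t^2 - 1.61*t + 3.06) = -1.274*t^4 + 2.7426*t^3 + 4.3818*t^2 - 0.254*t + 2.6928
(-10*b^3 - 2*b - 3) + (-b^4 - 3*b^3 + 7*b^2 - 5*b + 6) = -b^4 - 13*b^3 + 7*b^2 - 7*b + 3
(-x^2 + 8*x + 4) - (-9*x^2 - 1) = 8*x^2 + 8*x + 5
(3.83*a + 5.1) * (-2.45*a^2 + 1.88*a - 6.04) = -9.3835*a^3 - 5.2946*a^2 - 13.5452*a - 30.804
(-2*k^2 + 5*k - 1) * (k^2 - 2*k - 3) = -2*k^4 + 9*k^3 - 5*k^2 - 13*k + 3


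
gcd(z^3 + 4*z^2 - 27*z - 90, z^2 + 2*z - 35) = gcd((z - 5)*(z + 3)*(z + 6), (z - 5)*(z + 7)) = z - 5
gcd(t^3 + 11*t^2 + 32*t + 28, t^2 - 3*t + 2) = 1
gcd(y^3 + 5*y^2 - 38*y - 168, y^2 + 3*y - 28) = y + 7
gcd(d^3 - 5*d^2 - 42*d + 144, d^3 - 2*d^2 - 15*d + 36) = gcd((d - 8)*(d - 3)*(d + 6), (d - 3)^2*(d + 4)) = d - 3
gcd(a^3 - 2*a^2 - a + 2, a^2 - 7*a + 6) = a - 1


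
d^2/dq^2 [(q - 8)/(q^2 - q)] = 2*(3*q*(3 - q)*(q - 1) + (q - 8)*(2*q - 1)^2)/(q^3*(q - 1)^3)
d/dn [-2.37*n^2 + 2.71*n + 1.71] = 2.71 - 4.74*n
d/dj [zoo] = 0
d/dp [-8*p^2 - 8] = -16*p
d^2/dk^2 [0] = 0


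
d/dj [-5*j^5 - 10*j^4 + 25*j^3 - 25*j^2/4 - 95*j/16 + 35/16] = -25*j^4 - 40*j^3 + 75*j^2 - 25*j/2 - 95/16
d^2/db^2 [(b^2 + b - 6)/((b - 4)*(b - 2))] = 14/(b^3 - 12*b^2 + 48*b - 64)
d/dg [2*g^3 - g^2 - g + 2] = 6*g^2 - 2*g - 1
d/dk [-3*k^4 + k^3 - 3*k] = -12*k^3 + 3*k^2 - 3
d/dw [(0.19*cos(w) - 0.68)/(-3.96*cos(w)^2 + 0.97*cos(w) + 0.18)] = (-0.7524*cos(w)^2 + 5.3856*cos(w) - 0.6938)*sin(w)/(15.6816*cos(w)^4 - 7.6824*cos(w)^3 - 0.4847*cos(w)^2 + 0.3492*cos(w) + 0.0324)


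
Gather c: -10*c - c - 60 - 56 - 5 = -11*c - 121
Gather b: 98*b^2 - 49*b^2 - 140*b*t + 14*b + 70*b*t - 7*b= 49*b^2 + b*(7 - 70*t)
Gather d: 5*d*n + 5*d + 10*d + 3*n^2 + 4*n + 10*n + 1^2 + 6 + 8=d*(5*n + 15) + 3*n^2 + 14*n + 15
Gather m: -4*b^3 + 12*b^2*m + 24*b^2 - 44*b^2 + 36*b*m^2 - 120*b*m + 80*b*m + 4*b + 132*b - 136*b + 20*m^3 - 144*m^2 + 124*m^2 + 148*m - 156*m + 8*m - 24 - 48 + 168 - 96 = -4*b^3 - 20*b^2 + 20*m^3 + m^2*(36*b - 20) + m*(12*b^2 - 40*b)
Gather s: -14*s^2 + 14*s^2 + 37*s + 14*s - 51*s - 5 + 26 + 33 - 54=0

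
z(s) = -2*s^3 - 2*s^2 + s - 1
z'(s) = -6*s^2 - 4*s + 1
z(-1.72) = 1.54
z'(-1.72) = -9.87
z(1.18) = -5.89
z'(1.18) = -12.07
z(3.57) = -113.92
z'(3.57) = -89.75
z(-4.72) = 160.03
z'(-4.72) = -113.79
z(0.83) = -2.69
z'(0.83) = -6.45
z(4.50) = -219.25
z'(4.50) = -138.50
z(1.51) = -10.94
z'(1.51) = -18.72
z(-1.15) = -1.75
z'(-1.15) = -2.34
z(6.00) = -499.00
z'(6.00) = -239.00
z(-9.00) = 1286.00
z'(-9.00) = -449.00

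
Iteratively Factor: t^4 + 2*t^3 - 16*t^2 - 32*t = (t)*(t^3 + 2*t^2 - 16*t - 32) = t*(t - 4)*(t^2 + 6*t + 8) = t*(t - 4)*(t + 4)*(t + 2)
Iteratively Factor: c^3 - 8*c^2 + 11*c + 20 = (c + 1)*(c^2 - 9*c + 20) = (c - 5)*(c + 1)*(c - 4)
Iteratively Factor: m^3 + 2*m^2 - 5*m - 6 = (m + 1)*(m^2 + m - 6) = (m + 1)*(m + 3)*(m - 2)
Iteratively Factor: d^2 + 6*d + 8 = (d + 4)*(d + 2)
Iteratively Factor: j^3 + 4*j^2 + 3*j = (j + 1)*(j^2 + 3*j) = j*(j + 1)*(j + 3)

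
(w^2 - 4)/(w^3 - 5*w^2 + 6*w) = (w + 2)/(w*(w - 3))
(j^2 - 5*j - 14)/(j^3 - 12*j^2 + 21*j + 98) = 1/(j - 7)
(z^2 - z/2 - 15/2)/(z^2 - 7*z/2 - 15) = (z - 3)/(z - 6)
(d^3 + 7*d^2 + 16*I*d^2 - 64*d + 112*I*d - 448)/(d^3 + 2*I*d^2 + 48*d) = (d^2 + d*(7 + 8*I) + 56*I)/(d*(d - 6*I))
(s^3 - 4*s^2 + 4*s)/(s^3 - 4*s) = (s - 2)/(s + 2)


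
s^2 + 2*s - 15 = (s - 3)*(s + 5)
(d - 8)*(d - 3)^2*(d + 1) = d^4 - 13*d^3 + 43*d^2 - 15*d - 72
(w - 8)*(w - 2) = w^2 - 10*w + 16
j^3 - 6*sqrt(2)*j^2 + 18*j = j*(j - 3*sqrt(2))^2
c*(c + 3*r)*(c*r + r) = c^3*r + 3*c^2*r^2 + c^2*r + 3*c*r^2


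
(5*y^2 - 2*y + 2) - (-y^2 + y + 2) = 6*y^2 - 3*y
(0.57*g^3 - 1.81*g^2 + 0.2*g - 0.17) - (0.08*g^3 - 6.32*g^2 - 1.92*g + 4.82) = 0.49*g^3 + 4.51*g^2 + 2.12*g - 4.99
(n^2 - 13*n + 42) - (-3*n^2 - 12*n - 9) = 4*n^2 - n + 51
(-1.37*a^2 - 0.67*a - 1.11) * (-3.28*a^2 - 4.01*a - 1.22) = 4.4936*a^4 + 7.6913*a^3 + 7.9989*a^2 + 5.2685*a + 1.3542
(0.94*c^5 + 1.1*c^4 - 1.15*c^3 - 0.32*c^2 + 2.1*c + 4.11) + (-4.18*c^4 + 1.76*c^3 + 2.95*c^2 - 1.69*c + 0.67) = 0.94*c^5 - 3.08*c^4 + 0.61*c^3 + 2.63*c^2 + 0.41*c + 4.78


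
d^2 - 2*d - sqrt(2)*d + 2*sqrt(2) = (d - 2)*(d - sqrt(2))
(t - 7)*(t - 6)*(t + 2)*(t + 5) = t^4 - 6*t^3 - 39*t^2 + 164*t + 420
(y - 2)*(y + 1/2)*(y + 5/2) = y^3 + y^2 - 19*y/4 - 5/2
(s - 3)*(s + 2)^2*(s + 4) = s^4 + 5*s^3 - 4*s^2 - 44*s - 48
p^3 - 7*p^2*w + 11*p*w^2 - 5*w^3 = (p - 5*w)*(p - w)^2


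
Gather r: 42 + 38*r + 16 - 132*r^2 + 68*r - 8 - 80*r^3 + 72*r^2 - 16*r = -80*r^3 - 60*r^2 + 90*r + 50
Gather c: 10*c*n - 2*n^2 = 10*c*n - 2*n^2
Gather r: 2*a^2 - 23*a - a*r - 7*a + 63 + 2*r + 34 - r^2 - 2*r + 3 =2*a^2 - a*r - 30*a - r^2 + 100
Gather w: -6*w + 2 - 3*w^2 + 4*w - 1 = -3*w^2 - 2*w + 1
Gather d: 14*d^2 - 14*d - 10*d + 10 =14*d^2 - 24*d + 10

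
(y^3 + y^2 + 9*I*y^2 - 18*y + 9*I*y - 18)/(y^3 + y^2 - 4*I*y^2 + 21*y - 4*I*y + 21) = (y + 6*I)/(y - 7*I)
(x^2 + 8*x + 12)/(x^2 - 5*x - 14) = (x + 6)/(x - 7)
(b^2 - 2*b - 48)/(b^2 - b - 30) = (-b^2 + 2*b + 48)/(-b^2 + b + 30)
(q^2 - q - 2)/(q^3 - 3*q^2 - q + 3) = (q - 2)/(q^2 - 4*q + 3)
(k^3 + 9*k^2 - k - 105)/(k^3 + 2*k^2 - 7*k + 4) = (k^3 + 9*k^2 - k - 105)/(k^3 + 2*k^2 - 7*k + 4)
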